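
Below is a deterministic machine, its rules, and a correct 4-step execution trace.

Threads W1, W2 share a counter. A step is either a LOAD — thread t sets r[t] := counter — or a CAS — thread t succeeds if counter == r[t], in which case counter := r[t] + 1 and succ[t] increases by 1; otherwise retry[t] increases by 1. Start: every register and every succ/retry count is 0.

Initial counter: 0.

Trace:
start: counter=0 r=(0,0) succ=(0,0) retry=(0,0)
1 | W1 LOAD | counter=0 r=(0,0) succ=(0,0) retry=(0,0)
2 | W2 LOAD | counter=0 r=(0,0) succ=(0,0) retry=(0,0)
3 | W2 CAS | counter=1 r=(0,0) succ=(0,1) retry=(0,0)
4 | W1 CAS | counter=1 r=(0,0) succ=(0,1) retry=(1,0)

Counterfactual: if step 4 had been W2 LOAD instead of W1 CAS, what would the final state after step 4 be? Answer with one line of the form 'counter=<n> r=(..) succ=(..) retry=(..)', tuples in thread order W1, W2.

counter=1 r=(0,1) succ=(0,1) retry=(0,0)

(re-executing from step 4 with the substitution; state before step 4: counter=1 r=(0,0) succ=(0,1) retry=(0,0))
4 | W2 LOAD | counter=1 r=(0,1) succ=(0,1) retry=(0,0)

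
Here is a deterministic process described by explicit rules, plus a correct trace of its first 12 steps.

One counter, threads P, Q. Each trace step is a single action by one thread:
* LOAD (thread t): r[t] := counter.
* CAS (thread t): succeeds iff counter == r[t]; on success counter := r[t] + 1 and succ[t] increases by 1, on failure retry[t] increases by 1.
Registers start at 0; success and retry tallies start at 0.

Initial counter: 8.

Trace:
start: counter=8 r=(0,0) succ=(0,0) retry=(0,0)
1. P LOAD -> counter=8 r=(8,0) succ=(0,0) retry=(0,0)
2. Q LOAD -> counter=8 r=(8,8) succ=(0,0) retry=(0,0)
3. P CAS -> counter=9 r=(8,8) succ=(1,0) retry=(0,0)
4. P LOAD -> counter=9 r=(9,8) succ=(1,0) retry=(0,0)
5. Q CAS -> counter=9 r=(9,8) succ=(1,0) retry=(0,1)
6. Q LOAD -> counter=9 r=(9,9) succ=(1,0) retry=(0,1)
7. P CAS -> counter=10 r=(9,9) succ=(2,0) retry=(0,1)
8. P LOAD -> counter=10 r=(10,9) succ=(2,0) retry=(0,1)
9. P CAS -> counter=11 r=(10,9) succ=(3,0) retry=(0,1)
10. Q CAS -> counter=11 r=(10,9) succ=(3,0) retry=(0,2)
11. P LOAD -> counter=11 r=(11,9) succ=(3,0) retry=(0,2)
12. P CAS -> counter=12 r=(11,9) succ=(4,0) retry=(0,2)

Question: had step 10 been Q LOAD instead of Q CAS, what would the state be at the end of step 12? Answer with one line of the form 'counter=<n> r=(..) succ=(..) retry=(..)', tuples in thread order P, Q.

(re-executing from step 10 with the substitution; state before step 10: counter=11 r=(10,9) succ=(3,0) retry=(0,1))
10. Q LOAD -> counter=11 r=(10,11) succ=(3,0) retry=(0,1)
11. P LOAD -> counter=11 r=(11,11) succ=(3,0) retry=(0,1)
12. P CAS -> counter=12 r=(11,11) succ=(4,0) retry=(0,1)

counter=12 r=(11,11) succ=(4,0) retry=(0,1)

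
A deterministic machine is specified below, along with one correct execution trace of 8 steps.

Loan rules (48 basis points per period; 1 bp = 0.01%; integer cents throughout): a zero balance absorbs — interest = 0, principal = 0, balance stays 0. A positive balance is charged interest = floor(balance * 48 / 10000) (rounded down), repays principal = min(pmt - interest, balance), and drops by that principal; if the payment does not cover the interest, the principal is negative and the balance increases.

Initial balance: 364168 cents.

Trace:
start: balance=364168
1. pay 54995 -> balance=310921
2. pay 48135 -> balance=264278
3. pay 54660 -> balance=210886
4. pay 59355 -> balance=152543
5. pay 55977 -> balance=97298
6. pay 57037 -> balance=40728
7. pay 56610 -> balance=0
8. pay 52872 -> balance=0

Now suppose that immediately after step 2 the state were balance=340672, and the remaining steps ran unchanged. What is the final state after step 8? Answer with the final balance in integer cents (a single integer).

state after step 2 := balance=340672
3. pay 54660 -> balance=287647
4. pay 59355 -> balance=229672
5. pay 55977 -> balance=174797
6. pay 57037 -> balance=118599
7. pay 56610 -> balance=62558
8. pay 52872 -> balance=9986

9986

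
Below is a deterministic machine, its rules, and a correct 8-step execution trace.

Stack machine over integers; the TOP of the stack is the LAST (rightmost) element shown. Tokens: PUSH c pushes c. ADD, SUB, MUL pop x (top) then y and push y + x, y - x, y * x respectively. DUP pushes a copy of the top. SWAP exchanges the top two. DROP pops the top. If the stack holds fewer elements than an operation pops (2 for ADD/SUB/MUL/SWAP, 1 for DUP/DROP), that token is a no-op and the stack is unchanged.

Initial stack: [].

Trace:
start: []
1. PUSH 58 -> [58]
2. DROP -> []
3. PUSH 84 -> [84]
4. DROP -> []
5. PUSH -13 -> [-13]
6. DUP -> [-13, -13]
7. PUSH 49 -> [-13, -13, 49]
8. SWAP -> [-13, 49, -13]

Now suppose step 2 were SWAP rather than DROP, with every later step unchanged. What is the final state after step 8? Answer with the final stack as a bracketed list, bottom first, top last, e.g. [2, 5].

[58, -13, 49, -13]

(re-executing from step 2 with the substitution; state before step 2: [58])
2. SWAP -> [58]
3. PUSH 84 -> [58, 84]
4. DROP -> [58]
5. PUSH -13 -> [58, -13]
6. DUP -> [58, -13, -13]
7. PUSH 49 -> [58, -13, -13, 49]
8. SWAP -> [58, -13, 49, -13]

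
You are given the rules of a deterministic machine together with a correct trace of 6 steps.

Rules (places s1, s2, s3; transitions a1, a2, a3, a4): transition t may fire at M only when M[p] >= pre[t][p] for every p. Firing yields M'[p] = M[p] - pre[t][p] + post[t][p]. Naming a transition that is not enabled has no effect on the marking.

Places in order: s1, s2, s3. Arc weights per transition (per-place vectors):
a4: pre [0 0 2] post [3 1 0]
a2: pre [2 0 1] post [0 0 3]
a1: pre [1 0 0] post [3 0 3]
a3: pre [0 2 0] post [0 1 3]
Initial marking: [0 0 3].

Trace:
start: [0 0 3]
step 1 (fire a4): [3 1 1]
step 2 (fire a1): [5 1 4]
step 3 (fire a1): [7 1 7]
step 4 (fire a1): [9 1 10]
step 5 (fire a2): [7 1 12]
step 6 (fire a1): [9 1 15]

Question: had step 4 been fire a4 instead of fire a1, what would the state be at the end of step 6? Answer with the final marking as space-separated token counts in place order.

10 2 10

(re-executing from step 4 with the substitution; state before step 4: [7 1 7])
step 4 (fire a4): [10 2 5]
step 5 (fire a2): [8 2 7]
step 6 (fire a1): [10 2 10]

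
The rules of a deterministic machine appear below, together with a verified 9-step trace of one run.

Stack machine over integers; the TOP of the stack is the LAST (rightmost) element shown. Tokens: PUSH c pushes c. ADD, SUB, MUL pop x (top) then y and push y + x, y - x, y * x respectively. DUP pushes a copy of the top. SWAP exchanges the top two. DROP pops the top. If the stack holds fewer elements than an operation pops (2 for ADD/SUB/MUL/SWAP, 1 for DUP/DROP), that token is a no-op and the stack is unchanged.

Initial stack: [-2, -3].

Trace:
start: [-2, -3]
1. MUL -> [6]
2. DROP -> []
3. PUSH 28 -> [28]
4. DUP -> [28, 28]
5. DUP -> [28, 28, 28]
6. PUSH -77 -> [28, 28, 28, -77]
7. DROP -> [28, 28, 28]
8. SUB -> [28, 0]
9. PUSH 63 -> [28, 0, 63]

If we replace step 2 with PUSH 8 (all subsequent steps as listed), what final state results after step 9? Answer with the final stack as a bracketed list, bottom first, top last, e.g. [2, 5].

[6, 8, 28, 0, 63]

(re-executing from step 2 with the substitution; state before step 2: [6])
2. PUSH 8 -> [6, 8]
3. PUSH 28 -> [6, 8, 28]
4. DUP -> [6, 8, 28, 28]
5. DUP -> [6, 8, 28, 28, 28]
6. PUSH -77 -> [6, 8, 28, 28, 28, -77]
7. DROP -> [6, 8, 28, 28, 28]
8. SUB -> [6, 8, 28, 0]
9. PUSH 63 -> [6, 8, 28, 0, 63]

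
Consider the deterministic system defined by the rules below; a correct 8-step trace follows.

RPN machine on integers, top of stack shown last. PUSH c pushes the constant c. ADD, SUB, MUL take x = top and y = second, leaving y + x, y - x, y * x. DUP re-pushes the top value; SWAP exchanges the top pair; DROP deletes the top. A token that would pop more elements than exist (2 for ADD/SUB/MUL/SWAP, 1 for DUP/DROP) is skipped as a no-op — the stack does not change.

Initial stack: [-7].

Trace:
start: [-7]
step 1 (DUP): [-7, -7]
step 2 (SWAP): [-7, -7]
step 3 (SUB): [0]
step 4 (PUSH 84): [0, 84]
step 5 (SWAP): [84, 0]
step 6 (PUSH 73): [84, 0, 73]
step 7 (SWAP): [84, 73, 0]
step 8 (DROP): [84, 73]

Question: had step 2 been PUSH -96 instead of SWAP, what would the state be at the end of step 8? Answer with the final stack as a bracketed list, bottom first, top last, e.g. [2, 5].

(re-executing from step 2 with the substitution; state before step 2: [-7, -7])
step 2 (PUSH -96): [-7, -7, -96]
step 3 (SUB): [-7, 89]
step 4 (PUSH 84): [-7, 89, 84]
step 5 (SWAP): [-7, 84, 89]
step 6 (PUSH 73): [-7, 84, 89, 73]
step 7 (SWAP): [-7, 84, 73, 89]
step 8 (DROP): [-7, 84, 73]

[-7, 84, 73]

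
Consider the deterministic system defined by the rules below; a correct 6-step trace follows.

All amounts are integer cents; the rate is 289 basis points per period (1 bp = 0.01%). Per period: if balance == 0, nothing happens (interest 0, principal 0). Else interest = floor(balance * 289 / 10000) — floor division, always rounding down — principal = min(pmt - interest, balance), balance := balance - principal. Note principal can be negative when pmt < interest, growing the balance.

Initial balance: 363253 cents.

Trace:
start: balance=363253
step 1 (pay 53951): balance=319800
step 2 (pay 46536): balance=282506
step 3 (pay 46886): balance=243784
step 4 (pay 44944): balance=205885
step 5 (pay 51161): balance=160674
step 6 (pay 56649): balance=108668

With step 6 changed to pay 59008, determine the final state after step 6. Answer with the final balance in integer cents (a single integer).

(re-executing from step 6 with the substitution; state before step 6: balance=160674)
step 6 (pay 59008): balance=106309

106309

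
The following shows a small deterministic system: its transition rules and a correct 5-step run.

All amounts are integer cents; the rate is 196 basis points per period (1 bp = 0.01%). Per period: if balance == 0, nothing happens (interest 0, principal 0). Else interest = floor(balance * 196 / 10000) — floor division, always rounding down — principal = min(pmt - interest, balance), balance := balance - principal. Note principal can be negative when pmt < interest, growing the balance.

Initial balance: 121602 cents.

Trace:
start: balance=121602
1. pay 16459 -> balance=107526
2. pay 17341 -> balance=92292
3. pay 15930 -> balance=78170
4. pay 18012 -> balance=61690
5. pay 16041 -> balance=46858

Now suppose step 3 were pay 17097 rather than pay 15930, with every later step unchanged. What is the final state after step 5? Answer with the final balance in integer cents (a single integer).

(re-executing from step 3 with the substitution; state before step 3: balance=92292)
3. pay 17097 -> balance=77003
4. pay 18012 -> balance=60500
5. pay 16041 -> balance=45644

45644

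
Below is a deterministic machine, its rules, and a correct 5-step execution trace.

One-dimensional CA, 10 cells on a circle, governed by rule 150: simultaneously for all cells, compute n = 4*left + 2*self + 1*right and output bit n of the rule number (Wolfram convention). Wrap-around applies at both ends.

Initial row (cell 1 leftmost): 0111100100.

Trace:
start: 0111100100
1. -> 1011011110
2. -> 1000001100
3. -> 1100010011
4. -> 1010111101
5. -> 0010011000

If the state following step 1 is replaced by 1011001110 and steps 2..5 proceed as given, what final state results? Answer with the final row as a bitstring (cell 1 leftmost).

0110001001

state after step 1 := 1011001110
2. -> 1000110100
3. -> 1101000111
4. -> 1001101011
5. -> 0110001001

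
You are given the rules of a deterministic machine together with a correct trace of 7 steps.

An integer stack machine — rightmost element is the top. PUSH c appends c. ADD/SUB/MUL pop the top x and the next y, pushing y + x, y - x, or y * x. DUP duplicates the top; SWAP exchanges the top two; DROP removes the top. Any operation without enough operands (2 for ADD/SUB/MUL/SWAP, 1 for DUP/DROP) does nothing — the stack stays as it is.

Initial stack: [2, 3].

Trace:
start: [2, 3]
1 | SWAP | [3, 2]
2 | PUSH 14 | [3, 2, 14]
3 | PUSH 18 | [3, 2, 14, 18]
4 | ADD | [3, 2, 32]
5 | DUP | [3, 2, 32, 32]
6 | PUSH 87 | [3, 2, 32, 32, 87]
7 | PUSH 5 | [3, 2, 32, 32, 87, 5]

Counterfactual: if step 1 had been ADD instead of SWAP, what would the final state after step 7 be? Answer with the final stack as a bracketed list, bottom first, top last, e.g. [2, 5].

[5, 32, 32, 87, 5]

(re-executing from step 1 with the substitution; state before step 1: [2, 3])
1 | ADD | [5]
2 | PUSH 14 | [5, 14]
3 | PUSH 18 | [5, 14, 18]
4 | ADD | [5, 32]
5 | DUP | [5, 32, 32]
6 | PUSH 87 | [5, 32, 32, 87]
7 | PUSH 5 | [5, 32, 32, 87, 5]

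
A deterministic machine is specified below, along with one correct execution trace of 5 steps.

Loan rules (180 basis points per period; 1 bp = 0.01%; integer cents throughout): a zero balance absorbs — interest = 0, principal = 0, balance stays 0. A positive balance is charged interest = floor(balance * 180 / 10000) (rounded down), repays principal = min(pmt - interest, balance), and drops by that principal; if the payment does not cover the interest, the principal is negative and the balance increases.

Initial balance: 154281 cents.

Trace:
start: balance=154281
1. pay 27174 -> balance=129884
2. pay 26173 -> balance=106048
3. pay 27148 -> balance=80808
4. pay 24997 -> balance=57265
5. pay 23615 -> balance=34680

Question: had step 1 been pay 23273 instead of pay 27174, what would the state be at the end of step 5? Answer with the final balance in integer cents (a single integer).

(re-executing from step 1 with the substitution; state before step 1: balance=154281)
1. pay 23273 -> balance=133785
2. pay 26173 -> balance=110020
3. pay 27148 -> balance=84852
4. pay 24997 -> balance=61382
5. pay 23615 -> balance=38871

38871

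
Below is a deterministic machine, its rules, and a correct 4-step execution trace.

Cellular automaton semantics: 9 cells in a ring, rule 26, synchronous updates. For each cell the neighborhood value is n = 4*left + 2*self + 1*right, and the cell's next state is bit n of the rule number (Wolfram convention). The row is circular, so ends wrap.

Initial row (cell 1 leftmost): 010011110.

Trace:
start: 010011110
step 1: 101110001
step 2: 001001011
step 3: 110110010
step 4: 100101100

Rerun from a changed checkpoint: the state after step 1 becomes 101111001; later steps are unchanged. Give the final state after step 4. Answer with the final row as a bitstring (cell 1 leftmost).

state after step 1 := 101111001
step 2: 001000111
step 3: 110101100
step 4: 100001011

100001011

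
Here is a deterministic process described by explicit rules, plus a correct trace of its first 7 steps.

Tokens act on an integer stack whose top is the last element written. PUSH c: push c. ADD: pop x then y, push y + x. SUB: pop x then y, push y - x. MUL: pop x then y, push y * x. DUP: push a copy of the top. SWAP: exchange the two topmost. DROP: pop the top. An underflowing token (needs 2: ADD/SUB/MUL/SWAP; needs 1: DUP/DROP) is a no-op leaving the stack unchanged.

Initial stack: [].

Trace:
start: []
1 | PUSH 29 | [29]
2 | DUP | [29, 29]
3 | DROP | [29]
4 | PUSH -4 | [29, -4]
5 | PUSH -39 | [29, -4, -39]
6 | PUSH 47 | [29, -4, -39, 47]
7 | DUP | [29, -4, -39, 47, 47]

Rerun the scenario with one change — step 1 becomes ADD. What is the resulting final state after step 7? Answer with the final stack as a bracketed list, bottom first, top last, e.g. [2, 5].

(re-executing from step 1 with the substitution; state before step 1: [])
1 | ADD | []
2 | DUP | []
3 | DROP | []
4 | PUSH -4 | [-4]
5 | PUSH -39 | [-4, -39]
6 | PUSH 47 | [-4, -39, 47]
7 | DUP | [-4, -39, 47, 47]

[-4, -39, 47, 47]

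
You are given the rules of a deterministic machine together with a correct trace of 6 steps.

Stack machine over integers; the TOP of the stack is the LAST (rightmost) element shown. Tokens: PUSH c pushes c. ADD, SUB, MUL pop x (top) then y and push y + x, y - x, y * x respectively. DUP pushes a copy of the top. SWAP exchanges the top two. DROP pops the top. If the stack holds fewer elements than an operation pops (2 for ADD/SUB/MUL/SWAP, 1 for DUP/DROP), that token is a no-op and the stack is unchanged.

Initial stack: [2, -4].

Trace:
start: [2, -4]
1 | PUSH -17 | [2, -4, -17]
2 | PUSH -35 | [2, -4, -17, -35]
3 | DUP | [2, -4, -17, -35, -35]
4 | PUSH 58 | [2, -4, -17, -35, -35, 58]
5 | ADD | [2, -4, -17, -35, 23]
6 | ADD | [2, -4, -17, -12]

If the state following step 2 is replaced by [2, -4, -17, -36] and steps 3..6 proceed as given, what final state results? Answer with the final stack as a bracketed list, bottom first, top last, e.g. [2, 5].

state after step 2 := [2, -4, -17, -36]
3 | DUP | [2, -4, -17, -36, -36]
4 | PUSH 58 | [2, -4, -17, -36, -36, 58]
5 | ADD | [2, -4, -17, -36, 22]
6 | ADD | [2, -4, -17, -14]

[2, -4, -17, -14]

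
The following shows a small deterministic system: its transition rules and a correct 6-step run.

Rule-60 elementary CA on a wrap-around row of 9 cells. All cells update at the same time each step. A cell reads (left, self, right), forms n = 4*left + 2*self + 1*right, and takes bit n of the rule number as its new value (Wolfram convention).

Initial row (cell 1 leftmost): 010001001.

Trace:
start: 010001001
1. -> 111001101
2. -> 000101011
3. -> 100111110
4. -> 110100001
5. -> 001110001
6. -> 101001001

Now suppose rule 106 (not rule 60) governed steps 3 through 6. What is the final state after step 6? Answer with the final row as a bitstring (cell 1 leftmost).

010110011

(re-executing steps 3..6 under rule 106; state before step 3: 000101011)
3. -> 001010111
4. -> 010101101
5. -> 101011110
6. -> 010110011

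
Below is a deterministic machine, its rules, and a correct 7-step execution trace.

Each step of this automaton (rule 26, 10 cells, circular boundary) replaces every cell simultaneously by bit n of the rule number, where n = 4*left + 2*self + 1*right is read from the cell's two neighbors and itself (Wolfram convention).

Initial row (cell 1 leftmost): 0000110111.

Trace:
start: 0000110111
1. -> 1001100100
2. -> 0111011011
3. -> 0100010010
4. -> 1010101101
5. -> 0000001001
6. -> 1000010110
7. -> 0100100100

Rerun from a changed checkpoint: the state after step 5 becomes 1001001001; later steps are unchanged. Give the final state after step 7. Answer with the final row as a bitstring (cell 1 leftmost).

0100100100

state after step 5 := 1001001001
6. -> 0110110111
7. -> 0100100100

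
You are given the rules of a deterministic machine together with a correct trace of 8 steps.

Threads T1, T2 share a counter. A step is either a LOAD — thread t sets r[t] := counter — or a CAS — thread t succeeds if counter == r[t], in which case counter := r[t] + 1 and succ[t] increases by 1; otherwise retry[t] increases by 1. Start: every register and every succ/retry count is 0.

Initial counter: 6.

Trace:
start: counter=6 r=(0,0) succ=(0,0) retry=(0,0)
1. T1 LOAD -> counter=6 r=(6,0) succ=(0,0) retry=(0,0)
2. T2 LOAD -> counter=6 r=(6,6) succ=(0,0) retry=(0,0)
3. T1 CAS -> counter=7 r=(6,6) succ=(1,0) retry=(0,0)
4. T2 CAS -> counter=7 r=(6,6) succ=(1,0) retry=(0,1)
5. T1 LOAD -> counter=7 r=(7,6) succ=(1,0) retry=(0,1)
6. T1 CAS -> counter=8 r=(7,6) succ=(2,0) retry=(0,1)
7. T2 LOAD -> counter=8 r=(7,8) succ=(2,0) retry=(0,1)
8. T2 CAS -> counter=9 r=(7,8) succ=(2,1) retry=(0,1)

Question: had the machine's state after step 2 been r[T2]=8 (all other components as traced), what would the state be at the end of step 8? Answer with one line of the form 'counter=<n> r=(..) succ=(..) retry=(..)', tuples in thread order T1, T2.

counter=9 r=(7,8) succ=(2,1) retry=(0,1)

state after step 2 := counter=6 r=(6,8) succ=(0,0) retry=(0,0)
3. T1 CAS -> counter=7 r=(6,8) succ=(1,0) retry=(0,0)
4. T2 CAS -> counter=7 r=(6,8) succ=(1,0) retry=(0,1)
5. T1 LOAD -> counter=7 r=(7,8) succ=(1,0) retry=(0,1)
6. T1 CAS -> counter=8 r=(7,8) succ=(2,0) retry=(0,1)
7. T2 LOAD -> counter=8 r=(7,8) succ=(2,0) retry=(0,1)
8. T2 CAS -> counter=9 r=(7,8) succ=(2,1) retry=(0,1)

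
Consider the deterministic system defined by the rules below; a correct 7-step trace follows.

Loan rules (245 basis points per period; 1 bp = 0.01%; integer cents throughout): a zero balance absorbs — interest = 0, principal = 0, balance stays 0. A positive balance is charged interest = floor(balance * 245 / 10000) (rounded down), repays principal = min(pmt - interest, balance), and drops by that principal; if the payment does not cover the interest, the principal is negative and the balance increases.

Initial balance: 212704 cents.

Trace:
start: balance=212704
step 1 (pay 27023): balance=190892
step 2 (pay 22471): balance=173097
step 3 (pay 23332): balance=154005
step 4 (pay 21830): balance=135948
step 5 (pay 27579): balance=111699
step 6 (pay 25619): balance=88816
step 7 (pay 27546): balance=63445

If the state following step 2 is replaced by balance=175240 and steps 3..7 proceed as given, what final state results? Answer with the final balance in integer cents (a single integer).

state after step 2 := balance=175240
step 3 (pay 23332): balance=156201
step 4 (pay 21830): balance=138197
step 5 (pay 27579): balance=114003
step 6 (pay 25619): balance=91177
step 7 (pay 27546): balance=65864

65864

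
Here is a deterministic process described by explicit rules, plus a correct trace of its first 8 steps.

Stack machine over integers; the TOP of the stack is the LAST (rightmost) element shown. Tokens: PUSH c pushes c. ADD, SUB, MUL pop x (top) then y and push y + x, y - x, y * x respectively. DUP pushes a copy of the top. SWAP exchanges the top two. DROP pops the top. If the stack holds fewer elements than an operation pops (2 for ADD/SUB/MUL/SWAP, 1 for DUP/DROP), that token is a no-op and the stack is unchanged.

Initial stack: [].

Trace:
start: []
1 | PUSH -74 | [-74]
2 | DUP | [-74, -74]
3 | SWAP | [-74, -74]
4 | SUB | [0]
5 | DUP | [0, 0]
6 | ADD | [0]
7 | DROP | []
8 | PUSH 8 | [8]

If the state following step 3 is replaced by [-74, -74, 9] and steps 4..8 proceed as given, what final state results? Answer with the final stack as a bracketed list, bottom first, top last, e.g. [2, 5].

[-74, 8]

state after step 3 := [-74, -74, 9]
4 | SUB | [-74, -83]
5 | DUP | [-74, -83, -83]
6 | ADD | [-74, -166]
7 | DROP | [-74]
8 | PUSH 8 | [-74, 8]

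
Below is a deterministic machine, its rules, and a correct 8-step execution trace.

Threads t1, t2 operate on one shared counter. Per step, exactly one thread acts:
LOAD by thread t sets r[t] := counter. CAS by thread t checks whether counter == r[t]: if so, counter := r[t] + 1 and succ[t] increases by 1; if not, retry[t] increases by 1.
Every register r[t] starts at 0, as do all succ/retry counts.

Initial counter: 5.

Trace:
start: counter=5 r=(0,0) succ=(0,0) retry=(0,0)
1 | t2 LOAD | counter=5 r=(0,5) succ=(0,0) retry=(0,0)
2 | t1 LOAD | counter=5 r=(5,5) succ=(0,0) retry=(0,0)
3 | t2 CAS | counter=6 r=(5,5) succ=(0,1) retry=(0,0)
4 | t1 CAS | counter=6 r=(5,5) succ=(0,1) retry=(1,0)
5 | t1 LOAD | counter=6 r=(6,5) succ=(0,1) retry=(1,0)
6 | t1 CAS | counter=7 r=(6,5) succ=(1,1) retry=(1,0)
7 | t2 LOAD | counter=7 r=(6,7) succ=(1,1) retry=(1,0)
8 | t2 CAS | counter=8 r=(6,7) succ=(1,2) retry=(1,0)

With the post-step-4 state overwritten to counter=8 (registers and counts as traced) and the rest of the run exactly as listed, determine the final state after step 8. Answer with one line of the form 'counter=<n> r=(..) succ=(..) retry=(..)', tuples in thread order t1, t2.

state after step 4 := counter=8 r=(5,5) succ=(0,1) retry=(1,0)
5 | t1 LOAD | counter=8 r=(8,5) succ=(0,1) retry=(1,0)
6 | t1 CAS | counter=9 r=(8,5) succ=(1,1) retry=(1,0)
7 | t2 LOAD | counter=9 r=(8,9) succ=(1,1) retry=(1,0)
8 | t2 CAS | counter=10 r=(8,9) succ=(1,2) retry=(1,0)

counter=10 r=(8,9) succ=(1,2) retry=(1,0)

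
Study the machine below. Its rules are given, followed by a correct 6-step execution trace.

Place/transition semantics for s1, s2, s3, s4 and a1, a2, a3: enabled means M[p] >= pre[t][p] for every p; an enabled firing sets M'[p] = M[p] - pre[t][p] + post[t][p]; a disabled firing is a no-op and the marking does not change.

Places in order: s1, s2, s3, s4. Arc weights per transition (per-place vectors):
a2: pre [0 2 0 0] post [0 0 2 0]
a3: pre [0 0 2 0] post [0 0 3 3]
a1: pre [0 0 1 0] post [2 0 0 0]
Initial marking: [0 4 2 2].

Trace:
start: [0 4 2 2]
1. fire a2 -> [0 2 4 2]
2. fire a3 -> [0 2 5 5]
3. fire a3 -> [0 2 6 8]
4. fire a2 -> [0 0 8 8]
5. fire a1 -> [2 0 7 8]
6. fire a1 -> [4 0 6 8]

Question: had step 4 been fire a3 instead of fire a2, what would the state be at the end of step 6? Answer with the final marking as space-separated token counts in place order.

(re-executing from step 4 with the substitution; state before step 4: [0 2 6 8])
4. fire a3 -> [0 2 7 11]
5. fire a1 -> [2 2 6 11]
6. fire a1 -> [4 2 5 11]

4 2 5 11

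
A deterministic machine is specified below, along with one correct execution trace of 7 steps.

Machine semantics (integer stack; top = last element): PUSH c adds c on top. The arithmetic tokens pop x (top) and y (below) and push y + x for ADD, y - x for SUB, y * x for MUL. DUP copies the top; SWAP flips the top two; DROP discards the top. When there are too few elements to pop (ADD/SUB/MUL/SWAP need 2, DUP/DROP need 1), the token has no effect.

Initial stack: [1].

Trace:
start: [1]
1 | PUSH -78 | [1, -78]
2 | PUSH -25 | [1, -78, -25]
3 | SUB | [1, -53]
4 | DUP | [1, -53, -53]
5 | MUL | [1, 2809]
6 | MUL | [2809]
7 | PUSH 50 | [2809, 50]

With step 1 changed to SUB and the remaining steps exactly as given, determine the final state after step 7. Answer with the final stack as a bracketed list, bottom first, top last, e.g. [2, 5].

[676, 50]

(re-executing from step 1 with the substitution; state before step 1: [1])
1 | SUB | [1]
2 | PUSH -25 | [1, -25]
3 | SUB | [26]
4 | DUP | [26, 26]
5 | MUL | [676]
6 | MUL | [676]
7 | PUSH 50 | [676, 50]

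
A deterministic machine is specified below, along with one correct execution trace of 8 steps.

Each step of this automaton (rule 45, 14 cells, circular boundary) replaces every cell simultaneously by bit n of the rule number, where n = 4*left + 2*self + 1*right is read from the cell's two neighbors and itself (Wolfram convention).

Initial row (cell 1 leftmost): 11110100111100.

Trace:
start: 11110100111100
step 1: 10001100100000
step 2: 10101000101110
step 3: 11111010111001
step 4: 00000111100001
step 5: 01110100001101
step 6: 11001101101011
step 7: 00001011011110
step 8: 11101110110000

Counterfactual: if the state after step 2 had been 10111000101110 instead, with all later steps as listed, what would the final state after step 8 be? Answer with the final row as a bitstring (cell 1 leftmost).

state after step 2 := 10111000101110
step 3: 11100010111001
step 4: 00001011100001
step 5: 01101110001101
step 6: 11011000101011
step 7: 00110010111110
step 8: 10100011100000

10100011100000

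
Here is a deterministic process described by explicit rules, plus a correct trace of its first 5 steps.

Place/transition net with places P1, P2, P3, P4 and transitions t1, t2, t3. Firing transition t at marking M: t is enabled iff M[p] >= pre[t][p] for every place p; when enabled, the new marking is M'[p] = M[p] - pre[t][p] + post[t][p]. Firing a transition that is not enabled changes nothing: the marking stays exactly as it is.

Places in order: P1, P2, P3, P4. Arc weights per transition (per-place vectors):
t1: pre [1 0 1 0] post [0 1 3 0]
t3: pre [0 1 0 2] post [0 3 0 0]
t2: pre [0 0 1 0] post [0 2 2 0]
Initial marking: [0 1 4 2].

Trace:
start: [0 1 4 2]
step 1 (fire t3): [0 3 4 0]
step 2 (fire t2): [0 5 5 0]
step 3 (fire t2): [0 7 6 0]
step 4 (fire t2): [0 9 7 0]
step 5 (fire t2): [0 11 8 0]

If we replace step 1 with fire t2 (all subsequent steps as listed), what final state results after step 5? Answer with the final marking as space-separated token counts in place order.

(re-executing from step 1 with the substitution; state before step 1: [0 1 4 2])
step 1 (fire t2): [0 3 5 2]
step 2 (fire t2): [0 5 6 2]
step 3 (fire t2): [0 7 7 2]
step 4 (fire t2): [0 9 8 2]
step 5 (fire t2): [0 11 9 2]

0 11 9 2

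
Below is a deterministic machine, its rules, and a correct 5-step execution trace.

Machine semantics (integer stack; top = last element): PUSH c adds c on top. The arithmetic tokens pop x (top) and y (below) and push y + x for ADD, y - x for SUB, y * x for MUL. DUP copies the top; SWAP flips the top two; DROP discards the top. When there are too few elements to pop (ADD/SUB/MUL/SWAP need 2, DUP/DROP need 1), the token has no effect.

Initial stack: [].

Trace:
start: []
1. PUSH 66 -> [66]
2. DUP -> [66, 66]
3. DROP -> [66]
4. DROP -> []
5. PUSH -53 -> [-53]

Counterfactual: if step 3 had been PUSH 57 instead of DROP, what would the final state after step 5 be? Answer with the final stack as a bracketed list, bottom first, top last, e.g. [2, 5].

(re-executing from step 3 with the substitution; state before step 3: [66, 66])
3. PUSH 57 -> [66, 66, 57]
4. DROP -> [66, 66]
5. PUSH -53 -> [66, 66, -53]

[66, 66, -53]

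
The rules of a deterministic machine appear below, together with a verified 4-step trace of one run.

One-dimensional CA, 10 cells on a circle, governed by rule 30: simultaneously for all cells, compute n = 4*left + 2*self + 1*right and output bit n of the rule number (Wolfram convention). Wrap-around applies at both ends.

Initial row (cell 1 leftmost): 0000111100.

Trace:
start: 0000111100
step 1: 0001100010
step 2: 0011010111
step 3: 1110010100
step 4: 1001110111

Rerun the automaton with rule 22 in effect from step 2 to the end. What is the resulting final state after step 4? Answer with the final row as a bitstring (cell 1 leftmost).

(re-executing steps 2..4 under rule 22; state before step 2: 0001100010)
step 2: 0010010111
step 3: 1111110000
step 4: 0000001001

0000001001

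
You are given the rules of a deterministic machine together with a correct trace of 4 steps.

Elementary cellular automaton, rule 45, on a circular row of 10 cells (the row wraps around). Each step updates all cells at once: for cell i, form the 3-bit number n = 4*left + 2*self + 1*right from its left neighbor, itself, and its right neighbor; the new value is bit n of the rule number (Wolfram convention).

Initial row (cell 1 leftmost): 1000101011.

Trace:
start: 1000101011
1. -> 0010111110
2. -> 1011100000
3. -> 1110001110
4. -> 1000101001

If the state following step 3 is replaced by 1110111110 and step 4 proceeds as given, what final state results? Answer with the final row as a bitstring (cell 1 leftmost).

1001100001

state after step 3 := 1110111110
4. -> 1001100001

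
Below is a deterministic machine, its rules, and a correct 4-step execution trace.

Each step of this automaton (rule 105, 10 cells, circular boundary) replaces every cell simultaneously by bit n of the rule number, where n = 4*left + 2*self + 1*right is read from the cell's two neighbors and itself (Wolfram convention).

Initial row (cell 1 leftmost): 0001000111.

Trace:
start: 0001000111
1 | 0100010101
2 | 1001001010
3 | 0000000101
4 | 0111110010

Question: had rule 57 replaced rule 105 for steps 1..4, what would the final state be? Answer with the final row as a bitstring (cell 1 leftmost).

1010101010

(re-executing steps 1..4 under rule 57; state before step 1: 0001000111)
1 | 1100110100
2 | 1010101010
3 | 0101010101
4 | 1010101010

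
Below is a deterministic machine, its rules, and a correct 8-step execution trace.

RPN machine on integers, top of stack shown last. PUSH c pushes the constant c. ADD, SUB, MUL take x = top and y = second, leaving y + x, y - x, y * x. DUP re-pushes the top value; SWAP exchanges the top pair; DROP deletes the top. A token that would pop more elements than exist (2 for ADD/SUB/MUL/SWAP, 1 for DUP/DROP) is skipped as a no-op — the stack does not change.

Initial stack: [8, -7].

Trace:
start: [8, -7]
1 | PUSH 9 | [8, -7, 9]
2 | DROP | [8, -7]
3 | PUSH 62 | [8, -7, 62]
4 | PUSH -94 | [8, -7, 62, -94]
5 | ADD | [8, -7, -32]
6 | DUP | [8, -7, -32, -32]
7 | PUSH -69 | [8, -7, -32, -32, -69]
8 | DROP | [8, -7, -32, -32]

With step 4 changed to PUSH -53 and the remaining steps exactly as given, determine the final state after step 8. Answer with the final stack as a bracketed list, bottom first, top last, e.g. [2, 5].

[8, -7, 9, 9]

(re-executing from step 4 with the substitution; state before step 4: [8, -7, 62])
4 | PUSH -53 | [8, -7, 62, -53]
5 | ADD | [8, -7, 9]
6 | DUP | [8, -7, 9, 9]
7 | PUSH -69 | [8, -7, 9, 9, -69]
8 | DROP | [8, -7, 9, 9]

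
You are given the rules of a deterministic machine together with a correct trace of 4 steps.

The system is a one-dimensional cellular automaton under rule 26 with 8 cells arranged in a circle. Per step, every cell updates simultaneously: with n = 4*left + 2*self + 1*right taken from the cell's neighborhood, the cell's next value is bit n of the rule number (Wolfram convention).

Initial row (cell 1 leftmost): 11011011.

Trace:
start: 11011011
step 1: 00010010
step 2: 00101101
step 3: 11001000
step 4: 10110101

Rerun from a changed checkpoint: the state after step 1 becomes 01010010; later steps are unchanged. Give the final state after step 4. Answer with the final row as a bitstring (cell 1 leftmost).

state after step 1 := 01010010
step 2: 10001101
step 3: 01011001
step 4: 00010110

00010110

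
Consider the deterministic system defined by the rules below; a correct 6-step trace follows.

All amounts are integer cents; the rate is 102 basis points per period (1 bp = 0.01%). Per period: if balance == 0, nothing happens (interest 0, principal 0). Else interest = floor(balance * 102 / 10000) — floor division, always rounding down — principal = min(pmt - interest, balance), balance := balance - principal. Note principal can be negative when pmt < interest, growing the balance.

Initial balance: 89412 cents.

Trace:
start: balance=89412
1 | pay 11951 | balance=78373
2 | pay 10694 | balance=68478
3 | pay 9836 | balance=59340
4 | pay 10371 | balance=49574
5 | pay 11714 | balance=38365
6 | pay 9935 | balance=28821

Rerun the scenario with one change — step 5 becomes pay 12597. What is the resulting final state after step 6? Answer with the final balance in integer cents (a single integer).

27929

(re-executing from step 5 with the substitution; state before step 5: balance=49574)
5 | pay 12597 | balance=37482
6 | pay 9935 | balance=27929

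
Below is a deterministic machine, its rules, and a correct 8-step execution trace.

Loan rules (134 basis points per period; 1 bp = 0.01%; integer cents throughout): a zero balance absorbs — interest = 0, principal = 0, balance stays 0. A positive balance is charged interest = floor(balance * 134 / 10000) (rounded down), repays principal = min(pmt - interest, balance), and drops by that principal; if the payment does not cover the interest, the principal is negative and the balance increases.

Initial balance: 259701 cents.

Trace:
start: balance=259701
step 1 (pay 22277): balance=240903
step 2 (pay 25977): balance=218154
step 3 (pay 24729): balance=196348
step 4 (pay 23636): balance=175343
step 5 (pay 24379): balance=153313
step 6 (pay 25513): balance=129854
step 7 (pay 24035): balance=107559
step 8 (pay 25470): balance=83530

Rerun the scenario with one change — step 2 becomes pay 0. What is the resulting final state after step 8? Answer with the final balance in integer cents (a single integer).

111666

(re-executing from step 2 with the substitution; state before step 2: balance=240903)
step 2 (pay 0): balance=244131
step 3 (pay 24729): balance=222673
step 4 (pay 23636): balance=202020
step 5 (pay 24379): balance=180348
step 6 (pay 25513): balance=157251
step 7 (pay 24035): balance=135323
step 8 (pay 25470): balance=111666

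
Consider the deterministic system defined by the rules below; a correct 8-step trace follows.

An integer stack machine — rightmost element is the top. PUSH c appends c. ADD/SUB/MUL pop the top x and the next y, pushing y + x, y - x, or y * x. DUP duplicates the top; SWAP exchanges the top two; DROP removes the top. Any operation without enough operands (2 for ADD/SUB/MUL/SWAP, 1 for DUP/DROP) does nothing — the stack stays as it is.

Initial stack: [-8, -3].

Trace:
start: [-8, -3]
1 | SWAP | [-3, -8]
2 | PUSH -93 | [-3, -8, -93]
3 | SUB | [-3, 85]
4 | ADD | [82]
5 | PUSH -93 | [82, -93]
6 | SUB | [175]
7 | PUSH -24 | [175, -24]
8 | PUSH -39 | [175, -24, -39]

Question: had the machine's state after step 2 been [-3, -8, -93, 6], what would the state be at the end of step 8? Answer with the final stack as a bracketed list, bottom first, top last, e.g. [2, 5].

state after step 2 := [-3, -8, -93, 6]
3 | SUB | [-3, -8, -99]
4 | ADD | [-3, -107]
5 | PUSH -93 | [-3, -107, -93]
6 | SUB | [-3, -14]
7 | PUSH -24 | [-3, -14, -24]
8 | PUSH -39 | [-3, -14, -24, -39]

[-3, -14, -24, -39]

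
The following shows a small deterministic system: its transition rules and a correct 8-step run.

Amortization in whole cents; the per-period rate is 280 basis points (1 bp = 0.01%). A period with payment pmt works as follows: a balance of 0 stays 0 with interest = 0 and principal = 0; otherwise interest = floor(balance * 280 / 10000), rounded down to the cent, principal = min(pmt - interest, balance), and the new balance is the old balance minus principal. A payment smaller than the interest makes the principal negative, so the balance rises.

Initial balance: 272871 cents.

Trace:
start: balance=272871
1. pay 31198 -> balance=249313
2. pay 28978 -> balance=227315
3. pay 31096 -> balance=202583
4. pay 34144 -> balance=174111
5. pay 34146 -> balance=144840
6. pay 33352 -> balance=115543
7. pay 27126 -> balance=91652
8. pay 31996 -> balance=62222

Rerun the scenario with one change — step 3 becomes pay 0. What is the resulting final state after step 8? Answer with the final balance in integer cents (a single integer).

97922

(re-executing from step 3 with the substitution; state before step 3: balance=227315)
3. pay 0 -> balance=233679
4. pay 34144 -> balance=206078
5. pay 34146 -> balance=177702
6. pay 33352 -> balance=149325
7. pay 27126 -> balance=126380
8. pay 31996 -> balance=97922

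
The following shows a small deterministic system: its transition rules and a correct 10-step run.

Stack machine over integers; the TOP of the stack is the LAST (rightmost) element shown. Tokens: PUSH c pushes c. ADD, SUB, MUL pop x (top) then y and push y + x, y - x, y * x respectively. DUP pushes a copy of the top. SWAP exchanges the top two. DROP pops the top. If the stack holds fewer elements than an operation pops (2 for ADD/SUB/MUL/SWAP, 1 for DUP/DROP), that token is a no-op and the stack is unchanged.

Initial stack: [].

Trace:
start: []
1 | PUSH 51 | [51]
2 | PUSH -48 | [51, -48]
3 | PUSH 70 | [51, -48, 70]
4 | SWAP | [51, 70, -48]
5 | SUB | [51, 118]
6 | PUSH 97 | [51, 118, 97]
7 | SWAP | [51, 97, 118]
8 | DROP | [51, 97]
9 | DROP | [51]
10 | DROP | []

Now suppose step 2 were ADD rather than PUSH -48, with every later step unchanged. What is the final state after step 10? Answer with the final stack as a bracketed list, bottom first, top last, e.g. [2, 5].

(re-executing from step 2 with the substitution; state before step 2: [51])
2 | ADD | [51]
3 | PUSH 70 | [51, 70]
4 | SWAP | [70, 51]
5 | SUB | [19]
6 | PUSH 97 | [19, 97]
7 | SWAP | [97, 19]
8 | DROP | [97]
9 | DROP | []
10 | DROP | []

[]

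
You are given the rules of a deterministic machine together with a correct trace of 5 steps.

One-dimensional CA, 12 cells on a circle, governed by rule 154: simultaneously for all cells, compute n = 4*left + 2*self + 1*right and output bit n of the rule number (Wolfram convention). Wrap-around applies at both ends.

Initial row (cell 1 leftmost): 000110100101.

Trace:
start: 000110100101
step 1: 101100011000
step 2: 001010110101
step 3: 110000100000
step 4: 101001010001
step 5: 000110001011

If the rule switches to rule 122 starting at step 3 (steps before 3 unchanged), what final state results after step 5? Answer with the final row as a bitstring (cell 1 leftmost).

001111111111

(re-executing steps 3..5 under rule 122; state before step 3: 001010110101)
step 3: 110101111010
step 4: 111011001101
step 5: 001111111111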